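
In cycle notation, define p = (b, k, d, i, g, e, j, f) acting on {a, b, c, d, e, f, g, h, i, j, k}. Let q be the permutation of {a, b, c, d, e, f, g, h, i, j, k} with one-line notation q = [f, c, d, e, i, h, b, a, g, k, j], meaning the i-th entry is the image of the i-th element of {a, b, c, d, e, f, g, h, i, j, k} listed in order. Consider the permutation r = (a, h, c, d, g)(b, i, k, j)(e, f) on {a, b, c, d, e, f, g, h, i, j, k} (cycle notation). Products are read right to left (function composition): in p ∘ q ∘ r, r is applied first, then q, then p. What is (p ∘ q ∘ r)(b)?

e

Apply the permutations in order: r(b) = i, then q(i) = g, then p(g) = e. So (p ∘ q ∘ r)(b) = e.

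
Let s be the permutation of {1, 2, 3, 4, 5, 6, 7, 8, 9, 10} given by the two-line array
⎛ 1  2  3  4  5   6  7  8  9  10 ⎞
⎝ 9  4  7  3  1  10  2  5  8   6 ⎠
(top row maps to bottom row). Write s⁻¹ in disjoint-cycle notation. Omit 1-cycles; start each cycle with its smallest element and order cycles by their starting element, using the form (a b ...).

First write s in disjoint cycles: (1 9 8 5)(2 4 3 7)(6 10).
The inverse reverses every cycle; in canonical form, s⁻¹ = (1 5 8 9)(2 7 3 4)(6 10).

(1 5 8 9)(2 7 3 4)(6 10)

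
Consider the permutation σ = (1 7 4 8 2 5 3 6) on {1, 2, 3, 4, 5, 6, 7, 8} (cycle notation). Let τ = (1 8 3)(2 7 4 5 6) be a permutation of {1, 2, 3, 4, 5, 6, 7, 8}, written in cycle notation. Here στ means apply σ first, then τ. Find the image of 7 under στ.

σ(7) = 4, then τ(4) = 5; composing gives (στ)(7) = 5.

5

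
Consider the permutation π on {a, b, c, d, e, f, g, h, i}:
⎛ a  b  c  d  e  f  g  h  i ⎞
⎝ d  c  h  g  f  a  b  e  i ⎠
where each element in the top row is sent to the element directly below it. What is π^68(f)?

Tracing f → a → … returns to f after 8 steps, so f lies in an 8-cycle (a, d, g, b, c, h, e, f).
Since the cycle has length 8, π^68 acts on it the same as π^4 (68 mod 8 = 4).
Advancing 4 steps from f: f → a → d → g → b.

b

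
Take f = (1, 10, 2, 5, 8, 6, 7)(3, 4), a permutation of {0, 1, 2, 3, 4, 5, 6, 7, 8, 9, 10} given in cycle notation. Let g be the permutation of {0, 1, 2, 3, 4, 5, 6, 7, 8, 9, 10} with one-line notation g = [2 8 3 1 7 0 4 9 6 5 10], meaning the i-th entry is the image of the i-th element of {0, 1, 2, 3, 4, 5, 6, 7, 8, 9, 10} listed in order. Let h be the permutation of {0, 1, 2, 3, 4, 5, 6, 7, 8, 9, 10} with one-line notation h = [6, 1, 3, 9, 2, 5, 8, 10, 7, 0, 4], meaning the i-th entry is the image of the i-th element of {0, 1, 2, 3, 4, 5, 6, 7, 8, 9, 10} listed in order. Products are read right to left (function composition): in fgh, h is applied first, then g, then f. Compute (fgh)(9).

5

Chase 9: h(9) = 0; g(0) = 2; f(2) = 5. Hence (fgh)(9) = 5.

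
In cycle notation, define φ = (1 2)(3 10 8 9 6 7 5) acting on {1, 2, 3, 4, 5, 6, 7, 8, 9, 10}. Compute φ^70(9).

9

9 lies in the 7-cycle (3 10 8 9 6 7 5).
Since the cycle has length 7, φ^70 acts on it the same as φ^0 (70 mod 7 = 0).
So φ^70(9) = 9.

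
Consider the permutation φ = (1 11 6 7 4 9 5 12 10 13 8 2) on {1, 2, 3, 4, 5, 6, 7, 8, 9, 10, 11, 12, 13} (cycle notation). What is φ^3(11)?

11 lies in the 12-cycle (1 11 6 7 4 9 5 12 10 13 8 2).
Advancing 3 steps from 11: 11 → 6 → 7 → 4.

4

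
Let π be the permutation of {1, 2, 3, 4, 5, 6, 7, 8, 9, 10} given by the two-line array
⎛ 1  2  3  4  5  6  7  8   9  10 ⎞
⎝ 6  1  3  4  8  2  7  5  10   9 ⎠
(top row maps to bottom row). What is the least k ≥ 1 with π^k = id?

6

Decomposing into disjoint cycles gives cycle lengths 3, 2, 2, 1, 1, 1.
The order of π is the least common multiple of its cycle lengths: lcm(3, 2, 2) = 6.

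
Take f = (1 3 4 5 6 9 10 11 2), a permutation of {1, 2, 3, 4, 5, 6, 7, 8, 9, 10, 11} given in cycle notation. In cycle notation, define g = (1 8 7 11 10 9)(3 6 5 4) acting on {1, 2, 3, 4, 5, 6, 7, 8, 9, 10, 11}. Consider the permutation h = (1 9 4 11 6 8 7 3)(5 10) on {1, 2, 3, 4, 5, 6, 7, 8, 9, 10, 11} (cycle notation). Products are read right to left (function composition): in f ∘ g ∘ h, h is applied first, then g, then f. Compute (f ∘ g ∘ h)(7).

(f ∘ g ∘ h)(7) = f(g(h(7))). h(7) = 3, then g(3) = 6, then f(6) = 9, so the result is 9.

9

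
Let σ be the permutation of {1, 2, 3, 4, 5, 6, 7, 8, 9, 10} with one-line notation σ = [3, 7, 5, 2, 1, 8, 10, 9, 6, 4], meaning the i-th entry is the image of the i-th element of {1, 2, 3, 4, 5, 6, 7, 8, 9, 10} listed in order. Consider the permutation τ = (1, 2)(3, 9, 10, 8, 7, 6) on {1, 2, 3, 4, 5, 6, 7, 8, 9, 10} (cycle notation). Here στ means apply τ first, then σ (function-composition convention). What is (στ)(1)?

7

τ(1) = 2, then σ(2) = 7; composing gives (στ)(1) = 7.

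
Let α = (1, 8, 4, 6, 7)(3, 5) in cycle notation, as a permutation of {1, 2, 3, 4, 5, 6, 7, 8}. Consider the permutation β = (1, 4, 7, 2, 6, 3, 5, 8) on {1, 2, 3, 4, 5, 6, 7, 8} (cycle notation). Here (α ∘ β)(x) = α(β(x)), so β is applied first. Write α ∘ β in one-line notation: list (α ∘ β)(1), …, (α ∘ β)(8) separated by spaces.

For each element, apply β then α: 1 → 4 → 6; 2 → 6 → 7; 3 → 5 → 3; 4 → 7 → 1; 5 → 8 → 4; 6 → 3 → 5; 7 → 2 → 2; 8 → 1 → 8.
So α ∘ β in one-line form is 6 7 3 1 4 5 2 8.

6 7 3 1 4 5 2 8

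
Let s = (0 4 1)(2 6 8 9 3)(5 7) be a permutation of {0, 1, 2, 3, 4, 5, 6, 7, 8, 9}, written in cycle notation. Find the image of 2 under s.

6

2 appears in (2 6 8 9 3); the next entry (wrapping around) is 6.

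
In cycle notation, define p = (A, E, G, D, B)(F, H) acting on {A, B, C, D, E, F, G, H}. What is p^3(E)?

B

E lies in the 5-cycle (A, E, G, D, B).
Advancing 3 steps from E: E → G → D → B.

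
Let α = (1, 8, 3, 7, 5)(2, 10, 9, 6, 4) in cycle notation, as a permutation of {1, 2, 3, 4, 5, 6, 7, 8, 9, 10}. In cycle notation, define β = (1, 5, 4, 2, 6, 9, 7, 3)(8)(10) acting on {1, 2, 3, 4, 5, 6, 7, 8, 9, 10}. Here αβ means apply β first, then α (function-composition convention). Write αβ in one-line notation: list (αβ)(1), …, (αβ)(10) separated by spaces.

1 4 8 10 2 6 7 3 5 9

(αβ)(x) = α(β(x)). Computing each image: α(β(1)) = α(5) = 1, α(β(2)) = α(6) = 4, α(β(3)) = α(1) = 8, α(β(4)) = α(2) = 10, α(β(5)) = α(4) = 2, α(β(6)) = α(9) = 6, α(β(7)) = α(3) = 7, α(β(8)) = α(8) = 3, α(β(9)) = α(7) = 5, α(β(10)) = α(10) = 9.
Hence αβ = [1 4 8 10 2 6 7 3 5 9].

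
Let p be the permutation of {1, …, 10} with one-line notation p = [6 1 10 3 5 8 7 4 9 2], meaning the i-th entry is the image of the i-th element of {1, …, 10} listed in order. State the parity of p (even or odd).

even

In disjoint-cycle form the cycle lengths are 7, 1, 1, 1.
A cycle is odd iff its length is even; p has 0 even-length cycles, so sgn(p) = (−1)^0 and p is even.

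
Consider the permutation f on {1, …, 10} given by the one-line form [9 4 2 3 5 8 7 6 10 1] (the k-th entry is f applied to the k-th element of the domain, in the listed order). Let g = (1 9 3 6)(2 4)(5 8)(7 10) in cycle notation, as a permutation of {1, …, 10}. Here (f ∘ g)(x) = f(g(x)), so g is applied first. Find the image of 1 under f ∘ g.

10

g(1) = 9, then f(9) = 10; composing gives (f ∘ g)(1) = 10.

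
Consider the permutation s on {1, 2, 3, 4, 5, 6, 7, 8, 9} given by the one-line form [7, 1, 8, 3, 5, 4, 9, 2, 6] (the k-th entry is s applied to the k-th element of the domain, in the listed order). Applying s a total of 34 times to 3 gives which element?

2

Tracing 3 → 8 → … returns to 3 after 8 steps, so 3 lies in an 8-cycle (1, 7, 9, 6, 4, 3, 8, 2).
Powers repeat with period 8 on this cycle, and 34 mod 8 = 2, so s^34(3) = s^2(3).
Advancing 2 steps from 3: 3 → 8 → 2.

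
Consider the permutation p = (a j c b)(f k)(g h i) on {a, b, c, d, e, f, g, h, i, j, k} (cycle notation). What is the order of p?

12

The cycle type of p is (4, 3, 2, 1, 1).
The order is lcm(4, 3, 2) = 12.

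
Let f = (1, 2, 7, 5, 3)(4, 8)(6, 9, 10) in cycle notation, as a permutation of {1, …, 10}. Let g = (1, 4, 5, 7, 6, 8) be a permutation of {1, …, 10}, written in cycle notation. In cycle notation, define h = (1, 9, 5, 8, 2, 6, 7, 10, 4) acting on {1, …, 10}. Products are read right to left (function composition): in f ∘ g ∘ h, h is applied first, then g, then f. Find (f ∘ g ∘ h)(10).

Apply the permutations in order: h(10) = 4, then g(4) = 5, then f(5) = 3. So (f ∘ g ∘ h)(10) = 3.

3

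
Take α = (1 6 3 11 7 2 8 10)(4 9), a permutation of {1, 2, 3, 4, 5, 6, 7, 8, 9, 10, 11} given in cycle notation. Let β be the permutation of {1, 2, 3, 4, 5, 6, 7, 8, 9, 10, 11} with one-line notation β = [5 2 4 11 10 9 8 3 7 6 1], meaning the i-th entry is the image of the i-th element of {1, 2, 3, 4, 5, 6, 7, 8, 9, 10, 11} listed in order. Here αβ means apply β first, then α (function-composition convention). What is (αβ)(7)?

10

First apply β: β(7) = 8, then α(8) = 10. Thus (αβ)(7) = 10.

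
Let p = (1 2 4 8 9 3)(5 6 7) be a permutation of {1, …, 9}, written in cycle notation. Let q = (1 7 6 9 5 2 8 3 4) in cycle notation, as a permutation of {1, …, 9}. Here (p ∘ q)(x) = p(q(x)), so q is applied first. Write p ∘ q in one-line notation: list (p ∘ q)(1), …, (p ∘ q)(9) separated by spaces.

5 9 8 2 4 3 7 1 6

For each element, apply q then p: 1 → 7 → 5; 2 → 8 → 9; 3 → 4 → 8; 4 → 1 → 2; 5 → 2 → 4; 6 → 9 → 3; 7 → 6 → 7; 8 → 3 → 1; 9 → 5 → 6.
So p ∘ q in one-line form is 5 9 8 2 4 3 7 1 6.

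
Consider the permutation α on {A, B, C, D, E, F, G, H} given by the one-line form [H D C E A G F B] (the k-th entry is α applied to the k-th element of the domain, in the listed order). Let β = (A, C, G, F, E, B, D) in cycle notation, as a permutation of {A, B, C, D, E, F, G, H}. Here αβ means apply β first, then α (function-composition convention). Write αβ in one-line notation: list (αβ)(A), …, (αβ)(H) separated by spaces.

(αβ)(x) = α(β(x)). Computing each image: α(β(A)) = α(C) = C, α(β(B)) = α(D) = E, α(β(C)) = α(G) = F, α(β(D)) = α(A) = H, α(β(E)) = α(B) = D, α(β(F)) = α(E) = A, α(β(G)) = α(F) = G, α(β(H)) = α(H) = B.
Hence αβ = [C E F H D A G B].

C E F H D A G B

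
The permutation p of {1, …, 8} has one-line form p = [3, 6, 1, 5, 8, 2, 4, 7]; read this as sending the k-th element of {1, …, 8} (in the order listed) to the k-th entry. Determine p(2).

6

2 is element number 2 of the domain, and entry number 2 of the one-line form is 6, so p(2) = 6.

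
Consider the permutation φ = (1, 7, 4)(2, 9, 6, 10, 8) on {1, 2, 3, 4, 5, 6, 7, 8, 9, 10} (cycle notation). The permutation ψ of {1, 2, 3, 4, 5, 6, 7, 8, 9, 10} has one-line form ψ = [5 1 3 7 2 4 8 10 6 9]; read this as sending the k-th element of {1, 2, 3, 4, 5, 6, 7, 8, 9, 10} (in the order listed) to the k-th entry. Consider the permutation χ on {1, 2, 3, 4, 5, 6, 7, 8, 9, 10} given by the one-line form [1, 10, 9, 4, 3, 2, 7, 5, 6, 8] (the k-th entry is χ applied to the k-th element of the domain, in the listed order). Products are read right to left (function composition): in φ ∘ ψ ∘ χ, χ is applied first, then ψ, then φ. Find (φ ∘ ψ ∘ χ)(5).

Chase 5: χ(5) = 3; ψ(3) = 3; φ(3) = 3. Hence (φ ∘ ψ ∘ χ)(5) = 3.

3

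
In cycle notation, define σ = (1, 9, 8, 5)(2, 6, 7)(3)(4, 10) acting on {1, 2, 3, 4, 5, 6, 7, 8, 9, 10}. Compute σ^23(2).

7

2 lies in the 3-cycle (2, 6, 7).
Powers repeat with period 3 on this cycle, and 23 mod 3 = 2, so σ^23(2) = σ^2(2).
Stepping 2 places around the cycle: 2 → 6 → 7.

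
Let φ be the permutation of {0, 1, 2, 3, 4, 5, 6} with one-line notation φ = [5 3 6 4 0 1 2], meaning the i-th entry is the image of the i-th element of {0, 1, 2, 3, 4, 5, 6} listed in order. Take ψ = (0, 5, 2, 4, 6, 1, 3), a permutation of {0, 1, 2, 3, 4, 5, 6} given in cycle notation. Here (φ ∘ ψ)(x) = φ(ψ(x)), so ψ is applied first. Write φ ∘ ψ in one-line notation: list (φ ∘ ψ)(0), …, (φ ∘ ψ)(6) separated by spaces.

1 4 0 5 2 6 3

(φ ∘ ψ)(x) = φ(ψ(x)). Computing each image: φ(ψ(0)) = φ(5) = 1, φ(ψ(1)) = φ(3) = 4, φ(ψ(2)) = φ(4) = 0, φ(ψ(3)) = φ(0) = 5, φ(ψ(4)) = φ(6) = 2, φ(ψ(5)) = φ(2) = 6, φ(ψ(6)) = φ(1) = 3.
Hence φ ∘ ψ = [1 4 0 5 2 6 3].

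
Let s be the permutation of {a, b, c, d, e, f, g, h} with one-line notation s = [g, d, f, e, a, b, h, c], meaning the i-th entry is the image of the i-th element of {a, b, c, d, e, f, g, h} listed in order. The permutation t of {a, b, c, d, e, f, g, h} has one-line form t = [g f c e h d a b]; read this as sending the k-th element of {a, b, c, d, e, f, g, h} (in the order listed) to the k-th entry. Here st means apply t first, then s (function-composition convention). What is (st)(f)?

e

First apply t: t(f) = d, then s(d) = e. Thus (st)(f) = e.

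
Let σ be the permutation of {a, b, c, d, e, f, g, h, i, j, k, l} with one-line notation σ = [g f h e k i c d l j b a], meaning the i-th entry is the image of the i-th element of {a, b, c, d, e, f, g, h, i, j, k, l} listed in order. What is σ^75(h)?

Tracing h → d → … returns to h after 11 steps, so h lies in an 11-cycle (a, g, c, h, d, e, k, b, f, i, l).
Powers repeat with period 11 on this cycle, and 75 mod 11 = 9, so σ^75(h) = σ^9(h).
Advancing 9 steps from h: h → d → e → k → b → f → i → l → a → g.

g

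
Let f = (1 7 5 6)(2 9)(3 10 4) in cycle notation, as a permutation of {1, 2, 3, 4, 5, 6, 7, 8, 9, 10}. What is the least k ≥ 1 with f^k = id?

12

The cycle type of f is (4, 3, 2, 1).
The order of f is the least common multiple of its cycle lengths: lcm(4, 3, 2) = 12.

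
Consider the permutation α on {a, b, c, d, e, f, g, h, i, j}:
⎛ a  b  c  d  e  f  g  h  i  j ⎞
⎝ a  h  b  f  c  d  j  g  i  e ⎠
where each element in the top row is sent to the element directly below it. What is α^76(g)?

Tracing g → j → … returns to g after 6 steps, so g lies in a 6-cycle (b, h, g, j, e, c).
Powers repeat with period 6 on this cycle, and 76 mod 6 = 4, so α^76(g) = α^4(g).
Advancing 4 steps from g: g → j → e → c → b.

b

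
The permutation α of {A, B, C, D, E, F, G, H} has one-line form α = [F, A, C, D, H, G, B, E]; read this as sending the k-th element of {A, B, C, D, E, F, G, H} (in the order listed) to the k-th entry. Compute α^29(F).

G

Tracing F → G → … returns to F after 4 steps, so F lies in a 4-cycle (A F G B).
Powers repeat with period 4 on this cycle, and 29 mod 4 = 1, so α^29(F) = α^1(F).
Stepping 1 place around the cycle: F → G.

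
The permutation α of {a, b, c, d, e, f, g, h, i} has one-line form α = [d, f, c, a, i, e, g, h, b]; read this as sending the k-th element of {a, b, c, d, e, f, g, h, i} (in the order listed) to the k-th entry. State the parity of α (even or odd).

even

In disjoint-cycle form the cycle lengths are 4, 2, 1, 1, 1.
A cycle is odd iff its length is even; α has 2 even-length cycles, so sgn(α) = (−1)^2 and α is even.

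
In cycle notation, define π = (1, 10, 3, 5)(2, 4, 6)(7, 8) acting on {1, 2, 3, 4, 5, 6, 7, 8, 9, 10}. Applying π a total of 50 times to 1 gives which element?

1 lies in the 4-cycle (1, 10, 3, 5).
Since the cycle has length 4, π^50 acts on it the same as π^2 (50 mod 4 = 2).
Stepping 2 places around the cycle: 1 → 10 → 3.

3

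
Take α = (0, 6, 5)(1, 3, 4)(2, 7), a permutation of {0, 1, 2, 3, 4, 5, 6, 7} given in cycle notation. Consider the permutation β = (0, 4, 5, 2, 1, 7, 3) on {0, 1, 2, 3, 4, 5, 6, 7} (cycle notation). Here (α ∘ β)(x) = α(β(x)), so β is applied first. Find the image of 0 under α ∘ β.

1

(α ∘ β)(0) = α(β(0)). β(0) = 4, then α(4) = 1. So (α ∘ β)(0) = 1.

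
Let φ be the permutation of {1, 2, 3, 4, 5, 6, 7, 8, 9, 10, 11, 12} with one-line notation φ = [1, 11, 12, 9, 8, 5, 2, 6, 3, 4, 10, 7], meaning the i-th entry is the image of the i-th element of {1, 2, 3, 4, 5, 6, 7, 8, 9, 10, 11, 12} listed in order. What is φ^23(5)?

6

Tracing 5 → 8 → … returns to 5 after 3 steps, so 5 lies in a 3-cycle (5 8 6).
On a 3-cycle, φ^3 is the identity, so φ^23 = φ^2 there (23 ≡ 2 mod 3).
Advancing 2 steps from 5: 5 → 8 → 6.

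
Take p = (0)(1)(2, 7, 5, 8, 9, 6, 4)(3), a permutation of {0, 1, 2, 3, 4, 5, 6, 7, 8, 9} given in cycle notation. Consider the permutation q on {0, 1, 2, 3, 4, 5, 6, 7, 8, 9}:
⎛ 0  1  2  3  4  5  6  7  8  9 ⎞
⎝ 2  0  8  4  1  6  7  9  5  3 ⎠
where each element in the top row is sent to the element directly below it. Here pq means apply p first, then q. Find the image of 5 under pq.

5

p(5) = 8, then q(8) = 5; composing gives (pq)(5) = 5.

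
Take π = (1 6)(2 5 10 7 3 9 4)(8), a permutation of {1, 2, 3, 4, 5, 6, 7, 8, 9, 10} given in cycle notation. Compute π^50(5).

10

5 lies in the 7-cycle (2 5 10 7 3 9 4).
On a 7-cycle, π^7 is the identity, so π^50 = π^1 there (50 ≡ 1 mod 7).
Advancing 1 step from 5: 5 → 10.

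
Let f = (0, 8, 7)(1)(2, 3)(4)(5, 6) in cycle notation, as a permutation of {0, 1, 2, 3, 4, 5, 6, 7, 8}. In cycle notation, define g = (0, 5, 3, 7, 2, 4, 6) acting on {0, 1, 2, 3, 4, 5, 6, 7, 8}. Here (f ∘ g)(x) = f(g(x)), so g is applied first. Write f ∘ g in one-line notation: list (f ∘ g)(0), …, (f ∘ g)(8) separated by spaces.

Chase each element through g then f: 0 → 5 → 6; 1 → 1 → 1; 2 → 4 → 4; 3 → 7 → 0; 4 → 6 → 5; 5 → 3 → 2; 6 → 0 → 8; 7 → 2 → 3; 8 → 8 → 7.
Collecting the images, f ∘ g = [6 1 4 0 5 2 8 3 7].

6 1 4 0 5 2 8 3 7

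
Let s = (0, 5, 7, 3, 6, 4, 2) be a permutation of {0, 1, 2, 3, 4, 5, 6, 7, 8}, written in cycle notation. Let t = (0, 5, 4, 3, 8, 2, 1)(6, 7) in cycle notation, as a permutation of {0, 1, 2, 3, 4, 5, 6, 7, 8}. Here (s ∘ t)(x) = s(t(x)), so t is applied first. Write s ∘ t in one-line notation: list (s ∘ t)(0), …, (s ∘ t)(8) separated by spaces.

For each element, apply t then s: 0 → 5 → 7; 1 → 0 → 5; 2 → 1 → 1; 3 → 8 → 8; 4 → 3 → 6; 5 → 4 → 2; 6 → 7 → 3; 7 → 6 → 4; 8 → 2 → 0.
Collecting the images, s ∘ t = [7 5 1 8 6 2 3 4 0].

7 5 1 8 6 2 3 4 0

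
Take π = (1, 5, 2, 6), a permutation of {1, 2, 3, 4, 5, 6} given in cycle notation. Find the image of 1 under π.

Within (1, 5, 2, 6), 1 ↦ 5.

5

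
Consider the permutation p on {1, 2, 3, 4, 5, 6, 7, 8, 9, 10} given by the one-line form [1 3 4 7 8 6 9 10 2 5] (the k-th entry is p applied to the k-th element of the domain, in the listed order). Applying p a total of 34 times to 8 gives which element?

Tracing 8 → 10 → … returns to 8 after 3 steps, so 8 lies in a 3-cycle (5 8 10).
On a 3-cycle, p^3 is the identity, so p^34 = p^1 there (34 ≡ 1 mod 3).
Stepping 1 place around the cycle: 8 → 10.

10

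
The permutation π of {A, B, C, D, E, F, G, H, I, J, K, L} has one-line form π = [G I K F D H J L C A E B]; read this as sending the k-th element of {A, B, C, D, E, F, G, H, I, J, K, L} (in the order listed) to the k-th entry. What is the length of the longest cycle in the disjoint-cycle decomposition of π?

9

Decomposing into disjoint cycles gives (A, G, J)(B, I, C, K, E, D, F, H, L); the longest has length 9.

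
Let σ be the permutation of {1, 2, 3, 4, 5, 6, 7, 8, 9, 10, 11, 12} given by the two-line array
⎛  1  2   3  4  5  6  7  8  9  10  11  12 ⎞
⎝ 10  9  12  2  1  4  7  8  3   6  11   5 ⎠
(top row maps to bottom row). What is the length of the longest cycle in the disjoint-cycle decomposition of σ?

9

Decomposing into disjoint cycles gives (1 10 6 4 2 9 3 12 5); the longest has length 9.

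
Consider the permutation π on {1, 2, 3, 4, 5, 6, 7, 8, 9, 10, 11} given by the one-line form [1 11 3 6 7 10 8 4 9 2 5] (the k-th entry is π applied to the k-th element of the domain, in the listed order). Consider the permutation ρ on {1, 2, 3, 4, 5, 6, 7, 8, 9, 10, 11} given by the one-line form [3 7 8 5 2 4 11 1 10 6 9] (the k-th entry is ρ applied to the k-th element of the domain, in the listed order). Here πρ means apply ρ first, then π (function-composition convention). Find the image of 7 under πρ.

5

(πρ)(7) = π(ρ(7)). ρ(7) = 11, then π(11) = 5. So (πρ)(7) = 5.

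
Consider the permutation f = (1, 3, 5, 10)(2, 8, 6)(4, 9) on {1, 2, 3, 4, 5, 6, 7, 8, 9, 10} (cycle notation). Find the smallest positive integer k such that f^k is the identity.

The cycle type of f is (4, 3, 2, 1).
The order is lcm(4, 3, 2) = 12.

12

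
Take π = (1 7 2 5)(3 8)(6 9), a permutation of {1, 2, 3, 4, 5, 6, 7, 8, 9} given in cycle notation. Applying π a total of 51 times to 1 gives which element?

5

1 lies in the 4-cycle (1 7 2 5).
Since the cycle has length 4, π^51 acts on it the same as π^3 (51 mod 4 = 3).
Advancing 3 steps from 1: 1 → 7 → 2 → 5.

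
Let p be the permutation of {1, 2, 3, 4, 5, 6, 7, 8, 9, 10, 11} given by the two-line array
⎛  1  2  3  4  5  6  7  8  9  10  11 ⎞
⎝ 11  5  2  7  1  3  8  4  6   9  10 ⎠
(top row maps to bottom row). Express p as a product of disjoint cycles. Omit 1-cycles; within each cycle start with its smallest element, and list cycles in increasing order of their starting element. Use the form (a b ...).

(1 11 10 9 6 3 2 5)(4 7 8)

From 1: 1 → 11 → 10 → 9 → 6 → 3 → 2 → 5 → 1, closing the cycle (1 11 10 9 6 3 2 5).
Continuing from each remaining unvisited element yields (1 11 10 9 6 3 2 5)(4 7 8).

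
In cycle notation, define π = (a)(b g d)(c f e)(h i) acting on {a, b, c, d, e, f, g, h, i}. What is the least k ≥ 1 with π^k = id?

The disjoint cycles have lengths 3, 3, 2, 1.
Since disjoint cycles commute, ord(π) = lcm(3, 3, 2) = 6.

6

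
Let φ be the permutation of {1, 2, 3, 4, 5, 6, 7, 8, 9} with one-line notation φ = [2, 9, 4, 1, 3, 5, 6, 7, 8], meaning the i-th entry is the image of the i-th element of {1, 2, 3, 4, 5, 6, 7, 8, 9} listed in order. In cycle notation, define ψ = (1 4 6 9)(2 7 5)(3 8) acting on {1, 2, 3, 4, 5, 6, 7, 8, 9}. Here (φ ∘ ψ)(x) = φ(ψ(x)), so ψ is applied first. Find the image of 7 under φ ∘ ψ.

(φ ∘ ψ)(7) = φ(ψ(7)). ψ(7) = 5, then φ(5) = 3. So (φ ∘ ψ)(7) = 3.

3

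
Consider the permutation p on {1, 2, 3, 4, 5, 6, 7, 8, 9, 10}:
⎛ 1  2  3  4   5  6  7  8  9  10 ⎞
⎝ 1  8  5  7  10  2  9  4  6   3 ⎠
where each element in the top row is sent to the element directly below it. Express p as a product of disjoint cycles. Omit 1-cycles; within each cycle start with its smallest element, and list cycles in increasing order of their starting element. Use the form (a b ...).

(2 8 4 7 9 6)(3 5 10)

Start at 2 and follow images: 2 → 8 → 4 → 7 → 9 → 6 → 2, giving the cycle (2 8 4 7 9 6).
Repeating from the next unused element and collecting all non-trivial cycles gives (2 8 4 7 9 6)(3 5 10).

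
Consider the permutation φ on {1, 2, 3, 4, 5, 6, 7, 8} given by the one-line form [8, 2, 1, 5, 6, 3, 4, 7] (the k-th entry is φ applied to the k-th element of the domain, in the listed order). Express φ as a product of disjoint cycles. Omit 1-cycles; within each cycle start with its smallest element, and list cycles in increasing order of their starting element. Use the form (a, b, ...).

(1, 8, 7, 4, 5, 6, 3)

Iterating φ from 1 gives 1 → 8 → 7 → 4 → 5 → 6 → 3 → 1; that is the 7-cycle (1, 8, 7, 4, 5, 6, 3).
Repeating from the next unused element and collecting all non-trivial cycles gives (1, 8, 7, 4, 5, 6, 3).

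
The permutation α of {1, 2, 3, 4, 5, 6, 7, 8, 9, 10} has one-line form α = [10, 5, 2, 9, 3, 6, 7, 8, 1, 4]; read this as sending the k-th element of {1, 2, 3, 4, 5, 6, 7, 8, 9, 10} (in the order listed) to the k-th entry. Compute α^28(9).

Tracing 9 → 1 → … returns to 9 after 4 steps, so 9 lies in a 4-cycle (1, 10, 4, 9).
On a 4-cycle, α^4 is the identity, so α^28 = α^0 there (28 ≡ 0 mod 4).
So α^28(9) = 9.

9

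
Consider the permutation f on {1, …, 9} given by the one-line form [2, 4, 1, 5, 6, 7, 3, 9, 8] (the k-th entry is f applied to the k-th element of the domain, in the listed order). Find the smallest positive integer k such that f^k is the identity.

Writing f as disjoint cycles, the cycle lengths are 7, 2.
The order is lcm(7, 2) = 14.

14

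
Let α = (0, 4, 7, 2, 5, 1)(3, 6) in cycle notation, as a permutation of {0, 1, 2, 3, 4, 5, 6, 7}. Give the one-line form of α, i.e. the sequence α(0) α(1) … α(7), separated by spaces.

Reading each image from the cycles: 0→4, 1→0, 2→5, 3→6, 4→7, 5→1, 6→3, 7→2.
Listing these in domain order gives 4 0 5 6 7 1 3 2.

4 0 5 6 7 1 3 2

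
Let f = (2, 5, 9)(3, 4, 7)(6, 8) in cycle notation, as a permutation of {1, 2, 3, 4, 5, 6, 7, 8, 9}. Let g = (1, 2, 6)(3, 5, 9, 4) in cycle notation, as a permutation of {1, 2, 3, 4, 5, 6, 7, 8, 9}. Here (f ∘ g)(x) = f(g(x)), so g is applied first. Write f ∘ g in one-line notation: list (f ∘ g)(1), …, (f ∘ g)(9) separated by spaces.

Chase each element through g then f: 1 → 2 → 5; 2 → 6 → 8; 3 → 5 → 9; 4 → 3 → 4; 5 → 9 → 2; 6 → 1 → 1; 7 → 7 → 3; 8 → 8 → 6; 9 → 4 → 7.
Collecting the images, f ∘ g = [5 8 9 4 2 1 3 6 7].

5 8 9 4 2 1 3 6 7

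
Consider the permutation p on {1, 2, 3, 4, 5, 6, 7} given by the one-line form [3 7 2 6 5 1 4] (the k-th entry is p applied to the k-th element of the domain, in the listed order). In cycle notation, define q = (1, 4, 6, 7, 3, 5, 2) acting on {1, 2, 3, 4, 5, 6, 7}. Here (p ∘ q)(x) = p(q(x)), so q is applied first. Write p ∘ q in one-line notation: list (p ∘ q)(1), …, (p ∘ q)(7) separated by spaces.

For each element, apply q then p: 1 → 4 → 6; 2 → 1 → 3; 3 → 5 → 5; 4 → 6 → 1; 5 → 2 → 7; 6 → 7 → 4; 7 → 3 → 2.
Collecting the images, p ∘ q = [6 3 5 1 7 4 2].

6 3 5 1 7 4 2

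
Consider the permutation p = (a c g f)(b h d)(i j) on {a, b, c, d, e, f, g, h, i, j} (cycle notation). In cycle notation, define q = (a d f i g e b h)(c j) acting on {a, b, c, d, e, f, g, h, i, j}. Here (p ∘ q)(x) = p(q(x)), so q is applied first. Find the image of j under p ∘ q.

First apply q: q(j) = c, then p(c) = g. Thus (p ∘ q)(j) = g.

g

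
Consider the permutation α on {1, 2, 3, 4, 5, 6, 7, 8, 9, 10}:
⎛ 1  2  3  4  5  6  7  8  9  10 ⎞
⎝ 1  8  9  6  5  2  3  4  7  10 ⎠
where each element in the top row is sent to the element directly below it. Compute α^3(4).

Tracing 4 → 6 → … returns to 4 after 4 steps, so 4 lies in a 4-cycle (2, 8, 4, 6).
Advancing 3 steps from 4: 4 → 6 → 2 → 8.

8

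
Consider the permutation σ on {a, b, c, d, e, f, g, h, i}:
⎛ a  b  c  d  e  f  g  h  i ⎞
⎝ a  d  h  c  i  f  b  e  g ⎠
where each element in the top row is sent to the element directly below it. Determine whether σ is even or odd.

even

In disjoint-cycle form the cycle lengths are 7, 1, 1.
A cycle is odd iff its length is even; σ has 0 even-length cycles, so sgn(σ) = (−1)^0 and σ is even.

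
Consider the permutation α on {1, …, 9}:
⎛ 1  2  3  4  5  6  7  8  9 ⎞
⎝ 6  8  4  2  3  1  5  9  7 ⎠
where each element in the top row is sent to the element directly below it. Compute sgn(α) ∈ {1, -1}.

-1

In disjoint-cycle form the cycle lengths are 7, 2.
A cycle of length ℓ contributes ℓ−1 transpositions, so α is a product of 6 + 1 = 7 transpositions — odd.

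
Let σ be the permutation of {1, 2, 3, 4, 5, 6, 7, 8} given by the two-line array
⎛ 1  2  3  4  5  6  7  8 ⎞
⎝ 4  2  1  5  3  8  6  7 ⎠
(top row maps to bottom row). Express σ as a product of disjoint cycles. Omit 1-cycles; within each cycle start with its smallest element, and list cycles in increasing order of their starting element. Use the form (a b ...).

From 1: 1 → 4 → 5 → 3 → 1, closing the cycle (1 4 5 3).
Continuing from each remaining unvisited element yields (1 4 5 3)(6 8 7).

(1 4 5 3)(6 8 7)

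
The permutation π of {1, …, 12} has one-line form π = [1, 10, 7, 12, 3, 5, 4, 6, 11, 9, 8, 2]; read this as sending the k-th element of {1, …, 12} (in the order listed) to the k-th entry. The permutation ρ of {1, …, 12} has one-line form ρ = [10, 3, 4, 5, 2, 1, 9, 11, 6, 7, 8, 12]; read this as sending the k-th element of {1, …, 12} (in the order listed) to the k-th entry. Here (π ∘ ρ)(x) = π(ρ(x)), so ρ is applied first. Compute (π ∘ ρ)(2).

(π ∘ ρ)(2) = π(ρ(2)). ρ(2) = 3, then π(3) = 7. So (π ∘ ρ)(2) = 7.

7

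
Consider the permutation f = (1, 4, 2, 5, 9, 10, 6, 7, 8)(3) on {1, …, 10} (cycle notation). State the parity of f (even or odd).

even

The cycle lengths are 9, 1.
A cycle is odd iff its length is even; f has 0 even-length cycles, so sgn(f) = (−1)^0 and f is even.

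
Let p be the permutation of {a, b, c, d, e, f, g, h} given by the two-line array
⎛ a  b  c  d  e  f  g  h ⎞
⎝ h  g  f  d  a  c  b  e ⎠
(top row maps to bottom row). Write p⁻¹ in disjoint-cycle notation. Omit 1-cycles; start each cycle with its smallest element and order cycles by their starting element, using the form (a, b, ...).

First write p in disjoint cycles: (a, h, e)(b, g)(c, f).
Reversing each cycle (and rotating so the smallest element leads) gives p⁻¹ = (a, e, h)(b, g)(c, f).

(a, e, h)(b, g)(c, f)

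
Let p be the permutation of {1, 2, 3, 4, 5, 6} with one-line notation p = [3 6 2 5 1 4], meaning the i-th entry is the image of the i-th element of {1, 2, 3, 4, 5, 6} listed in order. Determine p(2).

2 is element number 2 of the domain, and entry number 2 of the one-line form is 6, so p(2) = 6.

6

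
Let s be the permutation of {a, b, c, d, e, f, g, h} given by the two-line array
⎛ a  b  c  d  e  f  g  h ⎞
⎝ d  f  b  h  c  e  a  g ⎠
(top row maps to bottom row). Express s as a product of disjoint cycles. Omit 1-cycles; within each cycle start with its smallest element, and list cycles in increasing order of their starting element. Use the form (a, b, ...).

Start at a and follow images: a → d → h → g → a, giving the cycle (a, d, h, g).
Repeating from the next unused element and collecting all non-trivial cycles gives (a, d, h, g)(b, f, e, c).

(a, d, h, g)(b, f, e, c)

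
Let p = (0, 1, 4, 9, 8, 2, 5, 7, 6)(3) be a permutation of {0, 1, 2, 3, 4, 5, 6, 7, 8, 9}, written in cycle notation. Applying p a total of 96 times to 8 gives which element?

8 lies in the 9-cycle (0, 1, 4, 9, 8, 2, 5, 7, 6).
Since the cycle has length 9, p^96 acts on it the same as p^6 (96 mod 9 = 6).
Stepping 6 places around the cycle: 8 → 2 → 5 → 7 → 6 → 0 → 1.

1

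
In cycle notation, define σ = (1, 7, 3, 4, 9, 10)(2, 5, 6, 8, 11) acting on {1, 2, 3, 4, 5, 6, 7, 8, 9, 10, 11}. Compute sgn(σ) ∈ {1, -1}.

The cycle lengths are 6, 5.
A cycle of length ℓ contributes ℓ−1 transpositions, so σ is a product of 5 + 4 = 9 transpositions — odd.

-1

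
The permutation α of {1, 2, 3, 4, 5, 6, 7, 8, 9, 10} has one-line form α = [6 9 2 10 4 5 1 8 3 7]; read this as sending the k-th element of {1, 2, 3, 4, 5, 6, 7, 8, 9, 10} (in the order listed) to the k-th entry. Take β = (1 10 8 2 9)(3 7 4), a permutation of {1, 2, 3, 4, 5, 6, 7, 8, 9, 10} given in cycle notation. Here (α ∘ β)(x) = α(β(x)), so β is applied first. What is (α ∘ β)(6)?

(α ∘ β)(6) = α(β(6)). β(6) = 6, then α(6) = 5. So (α ∘ β)(6) = 5.

5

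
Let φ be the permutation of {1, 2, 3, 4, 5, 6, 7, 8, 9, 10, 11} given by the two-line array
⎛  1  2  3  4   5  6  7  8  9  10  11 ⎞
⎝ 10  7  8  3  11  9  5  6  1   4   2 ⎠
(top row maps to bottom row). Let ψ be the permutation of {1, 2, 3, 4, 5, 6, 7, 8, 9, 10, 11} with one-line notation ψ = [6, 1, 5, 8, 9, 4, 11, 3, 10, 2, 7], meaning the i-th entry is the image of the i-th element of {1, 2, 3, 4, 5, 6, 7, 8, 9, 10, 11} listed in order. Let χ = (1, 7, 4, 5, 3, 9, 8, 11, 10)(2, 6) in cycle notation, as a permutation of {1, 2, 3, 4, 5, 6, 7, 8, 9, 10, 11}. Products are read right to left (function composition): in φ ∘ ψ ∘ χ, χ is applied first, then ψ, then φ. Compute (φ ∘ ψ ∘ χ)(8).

5

(φ ∘ ψ ∘ χ)(8) = φ(ψ(χ(8))). χ(8) = 11, then ψ(11) = 7, then φ(7) = 5, so the result is 5.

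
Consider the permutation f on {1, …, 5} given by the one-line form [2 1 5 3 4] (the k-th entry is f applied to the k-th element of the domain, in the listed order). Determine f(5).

4

5 is element number 5 of the domain, and entry number 5 of the one-line form is 4, so f(5) = 4.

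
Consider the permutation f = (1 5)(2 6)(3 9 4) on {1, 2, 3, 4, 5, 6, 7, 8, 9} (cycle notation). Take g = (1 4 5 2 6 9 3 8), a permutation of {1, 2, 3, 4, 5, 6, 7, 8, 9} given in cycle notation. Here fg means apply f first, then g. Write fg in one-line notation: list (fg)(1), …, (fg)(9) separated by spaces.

2 9 3 8 4 6 7 1 5

Chase each element through f then g: 1 → 5 → 2; 2 → 6 → 9; 3 → 9 → 3; 4 → 3 → 8; 5 → 1 → 4; 6 → 2 → 6; 7 → 7 → 7; 8 → 8 → 1; 9 → 4 → 5.
So fg in one-line form is 2 9 3 8 4 6 7 1 5.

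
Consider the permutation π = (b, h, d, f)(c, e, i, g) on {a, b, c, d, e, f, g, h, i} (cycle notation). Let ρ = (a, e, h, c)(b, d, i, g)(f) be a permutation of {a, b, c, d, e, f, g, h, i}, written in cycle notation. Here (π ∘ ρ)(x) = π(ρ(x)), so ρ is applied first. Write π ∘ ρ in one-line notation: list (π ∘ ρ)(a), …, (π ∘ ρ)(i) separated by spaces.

For each element, apply ρ then π: a → e → i; b → d → f; c → a → a; d → i → g; e → h → d; f → f → b; g → b → h; h → c → e; i → g → c.
So π ∘ ρ in one-line form is i f a g d b h e c.

i f a g d b h e c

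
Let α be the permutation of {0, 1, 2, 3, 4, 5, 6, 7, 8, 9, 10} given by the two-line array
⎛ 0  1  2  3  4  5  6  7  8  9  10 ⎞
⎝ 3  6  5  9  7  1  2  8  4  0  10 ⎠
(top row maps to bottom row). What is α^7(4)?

Tracing 4 → 7 → … returns to 4 after 3 steps, so 4 lies in a 3-cycle (4 7 8).
Since the cycle has length 3, α^7 acts on it the same as α^1 (7 mod 3 = 1).
Stepping 1 place around the cycle: 4 → 7.

7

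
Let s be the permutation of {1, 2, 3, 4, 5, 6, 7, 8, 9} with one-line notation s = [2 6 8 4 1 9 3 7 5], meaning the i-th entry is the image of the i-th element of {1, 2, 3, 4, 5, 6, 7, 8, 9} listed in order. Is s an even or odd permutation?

In disjoint-cycle form the cycle lengths are 5, 3, 1.
A cycle of length ℓ contributes ℓ−1 transpositions, so s is a product of 4 + 2 = 6 transpositions — even.

even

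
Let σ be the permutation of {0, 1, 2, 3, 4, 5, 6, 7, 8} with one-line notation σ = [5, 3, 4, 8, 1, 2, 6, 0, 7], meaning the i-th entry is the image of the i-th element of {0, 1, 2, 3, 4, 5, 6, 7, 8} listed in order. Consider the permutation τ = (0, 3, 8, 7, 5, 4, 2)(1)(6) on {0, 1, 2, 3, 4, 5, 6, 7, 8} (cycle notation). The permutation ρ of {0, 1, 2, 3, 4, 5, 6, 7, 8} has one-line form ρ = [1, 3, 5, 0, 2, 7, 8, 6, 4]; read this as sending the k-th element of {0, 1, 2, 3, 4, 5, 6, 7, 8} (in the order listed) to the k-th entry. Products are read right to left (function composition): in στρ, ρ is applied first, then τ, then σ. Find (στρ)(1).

Apply the permutations in order: ρ(1) = 3, then τ(3) = 8, then σ(8) = 7. So (στρ)(1) = 7.

7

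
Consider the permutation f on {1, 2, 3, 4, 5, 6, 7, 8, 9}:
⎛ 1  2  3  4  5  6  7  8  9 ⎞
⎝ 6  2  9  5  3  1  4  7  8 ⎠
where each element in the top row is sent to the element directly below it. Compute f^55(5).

Tracing 5 → 3 → … returns to 5 after 6 steps, so 5 lies in a 6-cycle (3 9 8 7 4 5).
On a 6-cycle, f^6 is the identity, so f^55 = f^1 there (55 ≡ 1 mod 6).
Advancing 1 step from 5: 5 → 3.

3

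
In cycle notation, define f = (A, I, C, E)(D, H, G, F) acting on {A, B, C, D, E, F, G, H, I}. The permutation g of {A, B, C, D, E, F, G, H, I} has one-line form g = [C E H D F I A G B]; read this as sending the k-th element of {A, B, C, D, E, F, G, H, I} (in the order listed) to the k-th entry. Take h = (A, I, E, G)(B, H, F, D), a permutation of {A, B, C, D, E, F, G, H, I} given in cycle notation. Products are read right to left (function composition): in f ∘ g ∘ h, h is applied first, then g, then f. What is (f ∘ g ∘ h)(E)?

(f ∘ g ∘ h)(E) = f(g(h(E))). h(E) = G, then g(G) = A, then f(A) = I, so the result is I.

I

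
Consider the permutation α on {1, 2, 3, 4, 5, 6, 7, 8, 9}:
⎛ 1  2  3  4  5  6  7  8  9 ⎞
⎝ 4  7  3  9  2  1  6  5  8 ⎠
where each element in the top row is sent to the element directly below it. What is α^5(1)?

Tracing 1 → 4 → … returns to 1 after 8 steps, so 1 lies in an 8-cycle (1, 4, 9, 8, 5, 2, 7, 6).
Stepping 5 places around the cycle: 1 → 4 → 9 → 8 → 5 → 2.

2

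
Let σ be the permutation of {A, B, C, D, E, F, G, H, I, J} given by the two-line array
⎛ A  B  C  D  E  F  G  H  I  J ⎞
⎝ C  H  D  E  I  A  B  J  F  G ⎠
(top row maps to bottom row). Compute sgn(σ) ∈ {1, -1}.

In disjoint-cycle form the cycle lengths are 6, 4.
A cycle is odd iff its length is even; σ has 2 even-length cycles, so sgn(σ) = (−1)^2 and σ is even.

1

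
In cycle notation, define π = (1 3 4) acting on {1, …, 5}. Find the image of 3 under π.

4

3 appears in (1 3 4); the next entry (wrapping around) is 4.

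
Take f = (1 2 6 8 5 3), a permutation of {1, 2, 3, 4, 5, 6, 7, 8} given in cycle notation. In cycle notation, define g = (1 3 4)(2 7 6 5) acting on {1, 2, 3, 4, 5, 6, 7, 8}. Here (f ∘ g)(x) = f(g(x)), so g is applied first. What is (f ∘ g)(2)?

7

(f ∘ g)(2) = f(g(2)). g(2) = 7, then f(7) = 7. So (f ∘ g)(2) = 7.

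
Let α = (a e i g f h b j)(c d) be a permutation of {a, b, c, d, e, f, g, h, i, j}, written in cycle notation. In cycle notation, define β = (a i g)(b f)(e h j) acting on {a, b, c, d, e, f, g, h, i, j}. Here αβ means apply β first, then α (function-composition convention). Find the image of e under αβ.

b

First apply β: β(e) = h, then α(h) = b. Thus (αβ)(e) = b.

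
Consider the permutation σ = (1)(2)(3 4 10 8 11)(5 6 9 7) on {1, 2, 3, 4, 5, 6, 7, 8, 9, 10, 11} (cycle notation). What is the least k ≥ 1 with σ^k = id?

20

The disjoint cycles have lengths 5, 4, 1, 1.
Since disjoint cycles commute, ord(σ) = lcm(5, 4) = 20.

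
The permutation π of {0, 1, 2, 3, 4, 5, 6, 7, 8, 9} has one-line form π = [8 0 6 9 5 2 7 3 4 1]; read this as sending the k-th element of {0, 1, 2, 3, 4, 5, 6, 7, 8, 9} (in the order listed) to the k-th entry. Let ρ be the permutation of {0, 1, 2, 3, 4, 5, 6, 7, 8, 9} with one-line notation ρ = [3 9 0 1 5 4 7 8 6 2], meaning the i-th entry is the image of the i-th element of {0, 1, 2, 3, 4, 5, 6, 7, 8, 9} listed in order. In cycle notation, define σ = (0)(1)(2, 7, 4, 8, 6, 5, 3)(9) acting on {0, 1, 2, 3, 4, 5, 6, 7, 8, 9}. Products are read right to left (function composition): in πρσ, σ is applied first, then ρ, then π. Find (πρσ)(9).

6

Apply the permutations in order: σ(9) = 9, then ρ(9) = 2, then π(2) = 6. So (πρσ)(9) = 6.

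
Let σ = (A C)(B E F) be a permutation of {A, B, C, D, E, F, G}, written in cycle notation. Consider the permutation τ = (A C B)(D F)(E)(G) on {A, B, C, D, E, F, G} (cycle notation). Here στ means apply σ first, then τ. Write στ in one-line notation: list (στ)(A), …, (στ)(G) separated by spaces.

(στ)(x) = τ(σ(x)). Computing each image: τ(σ(A)) = τ(C) = B, τ(σ(B)) = τ(E) = E, τ(σ(C)) = τ(A) = C, τ(σ(D)) = τ(D) = F, τ(σ(E)) = τ(F) = D, τ(σ(F)) = τ(B) = A, τ(σ(G)) = τ(G) = G.
Hence στ = [B E C F D A G].

B E C F D A G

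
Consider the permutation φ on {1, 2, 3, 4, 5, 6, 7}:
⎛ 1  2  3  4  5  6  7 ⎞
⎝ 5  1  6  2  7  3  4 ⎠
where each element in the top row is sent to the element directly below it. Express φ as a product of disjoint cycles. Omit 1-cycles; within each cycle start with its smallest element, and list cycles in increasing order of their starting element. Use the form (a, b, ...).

Iterating φ from 1 gives 1 → 5 → 7 → 4 → 2 → 1; that is the 5-cycle (1, 5, 7, 4, 2).
Continuing from each remaining unvisited element yields (1, 5, 7, 4, 2)(3, 6).

(1, 5, 7, 4, 2)(3, 6)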